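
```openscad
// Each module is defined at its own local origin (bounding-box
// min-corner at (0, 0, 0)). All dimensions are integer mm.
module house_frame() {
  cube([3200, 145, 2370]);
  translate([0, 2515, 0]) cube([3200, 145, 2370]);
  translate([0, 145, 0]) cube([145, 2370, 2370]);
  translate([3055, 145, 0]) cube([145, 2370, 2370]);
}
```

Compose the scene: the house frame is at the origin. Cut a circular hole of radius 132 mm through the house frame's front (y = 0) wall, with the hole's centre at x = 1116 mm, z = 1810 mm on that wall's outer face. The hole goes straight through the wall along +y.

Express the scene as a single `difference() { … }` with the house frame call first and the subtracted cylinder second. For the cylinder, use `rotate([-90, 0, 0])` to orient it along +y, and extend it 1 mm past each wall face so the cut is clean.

difference() {
  house_frame();
  translate([1116, -1, 1810]) rotate([-90, 0, 0]) cylinder(h = 147, r = 132);
}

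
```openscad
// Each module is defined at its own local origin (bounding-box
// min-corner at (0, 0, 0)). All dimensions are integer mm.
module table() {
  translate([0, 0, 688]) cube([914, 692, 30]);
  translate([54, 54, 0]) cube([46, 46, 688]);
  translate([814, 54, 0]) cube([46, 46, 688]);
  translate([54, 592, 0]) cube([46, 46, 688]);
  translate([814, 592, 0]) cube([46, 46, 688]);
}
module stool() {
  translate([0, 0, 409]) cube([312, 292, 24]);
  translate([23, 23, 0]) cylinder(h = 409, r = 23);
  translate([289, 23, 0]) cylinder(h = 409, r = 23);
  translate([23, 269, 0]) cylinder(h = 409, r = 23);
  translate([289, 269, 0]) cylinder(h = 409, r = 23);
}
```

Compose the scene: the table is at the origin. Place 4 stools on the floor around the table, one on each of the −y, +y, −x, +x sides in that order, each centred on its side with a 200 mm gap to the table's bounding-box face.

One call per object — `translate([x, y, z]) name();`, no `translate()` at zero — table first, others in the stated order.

table();
translate([301, -492, 0]) stool();
translate([301, 892, 0]) stool();
translate([-512, 200, 0]) stool();
translate([1114, 200, 0]) stool();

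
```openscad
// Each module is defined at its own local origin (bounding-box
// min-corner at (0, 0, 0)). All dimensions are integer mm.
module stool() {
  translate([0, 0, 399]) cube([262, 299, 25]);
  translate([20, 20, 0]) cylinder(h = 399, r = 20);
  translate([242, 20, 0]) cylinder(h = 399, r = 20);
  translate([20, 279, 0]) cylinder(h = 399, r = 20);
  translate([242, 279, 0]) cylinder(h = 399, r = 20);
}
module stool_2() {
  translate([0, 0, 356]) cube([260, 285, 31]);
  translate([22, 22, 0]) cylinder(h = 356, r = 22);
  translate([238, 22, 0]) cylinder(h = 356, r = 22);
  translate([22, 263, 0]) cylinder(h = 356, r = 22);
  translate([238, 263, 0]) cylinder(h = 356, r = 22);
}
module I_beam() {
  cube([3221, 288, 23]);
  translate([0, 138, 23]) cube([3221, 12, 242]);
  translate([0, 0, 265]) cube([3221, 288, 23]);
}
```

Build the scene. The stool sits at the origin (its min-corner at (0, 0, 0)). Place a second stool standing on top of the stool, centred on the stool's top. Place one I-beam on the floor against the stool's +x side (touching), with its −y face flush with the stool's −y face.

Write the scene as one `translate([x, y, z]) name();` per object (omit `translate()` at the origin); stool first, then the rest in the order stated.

stool();
translate([1, 7, 424]) stool_2();
translate([262, 0, 0]) I_beam();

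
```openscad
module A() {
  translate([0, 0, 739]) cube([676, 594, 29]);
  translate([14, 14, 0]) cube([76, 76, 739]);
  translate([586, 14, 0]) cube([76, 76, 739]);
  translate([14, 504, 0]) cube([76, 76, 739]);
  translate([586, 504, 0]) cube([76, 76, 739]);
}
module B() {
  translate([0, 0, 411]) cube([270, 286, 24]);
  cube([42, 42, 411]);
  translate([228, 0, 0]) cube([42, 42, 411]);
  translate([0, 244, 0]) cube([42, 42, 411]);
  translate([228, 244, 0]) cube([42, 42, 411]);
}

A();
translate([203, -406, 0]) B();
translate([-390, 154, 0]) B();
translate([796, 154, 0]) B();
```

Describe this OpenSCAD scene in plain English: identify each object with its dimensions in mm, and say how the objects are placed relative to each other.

A is a table with a 676×594 mm rectangular top, 29 mm thick, top surface at z = 768 mm, supported by four 76×76 mm square legs, each inset 14 mm from the nearest pair of top edges, running from the floor.

B is a four-legged stool. The seat is 270×286 mm, 24 mm thick, top at z = 435 mm. It stands on four square legs, each 42×42 mm in cross-section, from z = 0 to the seat underside, each flush with a corner of the seat.

Three stools sit around the table at the −y, −x, +x sides.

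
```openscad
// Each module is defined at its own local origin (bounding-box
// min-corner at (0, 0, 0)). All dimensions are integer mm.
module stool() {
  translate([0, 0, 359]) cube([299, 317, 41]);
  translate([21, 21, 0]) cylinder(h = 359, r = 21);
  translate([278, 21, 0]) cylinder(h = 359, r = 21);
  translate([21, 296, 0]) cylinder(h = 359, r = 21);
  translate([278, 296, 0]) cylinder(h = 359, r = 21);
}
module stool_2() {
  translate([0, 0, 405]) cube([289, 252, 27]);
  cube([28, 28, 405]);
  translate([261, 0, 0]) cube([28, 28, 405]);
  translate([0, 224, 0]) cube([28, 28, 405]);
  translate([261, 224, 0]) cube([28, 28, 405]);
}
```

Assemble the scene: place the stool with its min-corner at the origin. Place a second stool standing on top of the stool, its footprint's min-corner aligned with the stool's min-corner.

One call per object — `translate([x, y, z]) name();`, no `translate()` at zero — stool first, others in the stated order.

stool();
translate([0, 0, 400]) stool_2();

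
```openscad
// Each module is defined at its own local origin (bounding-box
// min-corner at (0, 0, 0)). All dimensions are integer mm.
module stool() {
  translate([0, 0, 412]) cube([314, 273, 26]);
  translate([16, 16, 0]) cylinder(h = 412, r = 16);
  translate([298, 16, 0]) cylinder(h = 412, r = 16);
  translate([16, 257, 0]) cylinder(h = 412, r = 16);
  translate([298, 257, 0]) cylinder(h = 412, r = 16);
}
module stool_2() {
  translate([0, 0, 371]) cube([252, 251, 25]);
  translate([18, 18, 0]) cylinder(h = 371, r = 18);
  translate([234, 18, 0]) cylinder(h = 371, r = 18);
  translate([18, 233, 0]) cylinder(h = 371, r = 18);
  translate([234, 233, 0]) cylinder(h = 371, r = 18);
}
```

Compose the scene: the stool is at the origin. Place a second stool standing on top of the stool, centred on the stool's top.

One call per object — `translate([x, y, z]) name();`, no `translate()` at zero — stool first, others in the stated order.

stool();
translate([31, 11, 438]) stool_2();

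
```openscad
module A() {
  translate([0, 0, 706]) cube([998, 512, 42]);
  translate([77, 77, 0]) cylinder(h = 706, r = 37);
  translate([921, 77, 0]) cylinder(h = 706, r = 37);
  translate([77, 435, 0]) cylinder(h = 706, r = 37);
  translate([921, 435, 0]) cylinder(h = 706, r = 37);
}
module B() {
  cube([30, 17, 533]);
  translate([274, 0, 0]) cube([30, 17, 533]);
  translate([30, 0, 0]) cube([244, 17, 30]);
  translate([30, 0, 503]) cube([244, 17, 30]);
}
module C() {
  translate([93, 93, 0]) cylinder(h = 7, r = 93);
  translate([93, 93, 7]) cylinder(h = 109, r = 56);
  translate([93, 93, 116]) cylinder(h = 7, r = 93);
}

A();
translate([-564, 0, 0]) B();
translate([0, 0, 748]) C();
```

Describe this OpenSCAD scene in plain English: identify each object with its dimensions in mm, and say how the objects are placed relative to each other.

A is a table with a 998×512 mm rectangular top, 42 mm thick, top surface at z = 748 mm, supported by four round legs of 74 mm diameter, each leg's bounding box inset 40 mm from the nearest pair of top edges, running from the floor.

B is a rectangular picture frame lying in the x–z plane (depth along y). The opening is 244 mm wide (x) by 473 mm tall (z), surrounded by a border 30 mm wide on all four sides. The frame is 17 mm deep and is made of two full-height vertical stiles with two horizontal rails fitted between them.

C is a spool: two coaxial disc flanges of radius 93 mm and thickness 7 mm, joined by a core cylinder of radius 56 mm and height 109 mm. The lower flange rests on z = 0 and the three cylinders share a vertical axis.

The picture frame is on the floor beside the table on its −x side. The spool is on top of the table.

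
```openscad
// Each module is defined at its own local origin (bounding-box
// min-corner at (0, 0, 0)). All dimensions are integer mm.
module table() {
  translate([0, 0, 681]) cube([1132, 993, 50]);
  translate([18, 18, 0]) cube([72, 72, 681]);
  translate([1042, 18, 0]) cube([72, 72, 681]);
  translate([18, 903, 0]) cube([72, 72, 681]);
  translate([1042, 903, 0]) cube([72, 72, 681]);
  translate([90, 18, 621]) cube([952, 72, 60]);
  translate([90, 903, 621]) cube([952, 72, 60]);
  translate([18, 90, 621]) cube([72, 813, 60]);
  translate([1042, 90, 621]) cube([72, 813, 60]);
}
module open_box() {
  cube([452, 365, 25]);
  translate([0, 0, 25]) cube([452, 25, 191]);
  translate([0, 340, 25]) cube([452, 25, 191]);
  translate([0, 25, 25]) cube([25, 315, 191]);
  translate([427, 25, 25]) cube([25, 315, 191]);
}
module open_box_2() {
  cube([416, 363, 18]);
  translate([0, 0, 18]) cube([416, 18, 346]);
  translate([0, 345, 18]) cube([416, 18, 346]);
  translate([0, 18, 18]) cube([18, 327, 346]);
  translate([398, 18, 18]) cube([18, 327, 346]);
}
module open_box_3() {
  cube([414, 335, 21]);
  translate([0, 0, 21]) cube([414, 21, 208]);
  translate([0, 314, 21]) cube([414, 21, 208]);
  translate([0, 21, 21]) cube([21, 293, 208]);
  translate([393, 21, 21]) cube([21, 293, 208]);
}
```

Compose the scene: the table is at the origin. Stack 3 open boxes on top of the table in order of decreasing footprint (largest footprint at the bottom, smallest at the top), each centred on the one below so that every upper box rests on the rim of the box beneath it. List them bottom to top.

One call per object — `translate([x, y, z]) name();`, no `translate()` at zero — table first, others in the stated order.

table();
translate([340, 314, 731]) open_box();
translate([358, 315, 947]) open_box_2();
translate([359, 329, 1311]) open_box_3();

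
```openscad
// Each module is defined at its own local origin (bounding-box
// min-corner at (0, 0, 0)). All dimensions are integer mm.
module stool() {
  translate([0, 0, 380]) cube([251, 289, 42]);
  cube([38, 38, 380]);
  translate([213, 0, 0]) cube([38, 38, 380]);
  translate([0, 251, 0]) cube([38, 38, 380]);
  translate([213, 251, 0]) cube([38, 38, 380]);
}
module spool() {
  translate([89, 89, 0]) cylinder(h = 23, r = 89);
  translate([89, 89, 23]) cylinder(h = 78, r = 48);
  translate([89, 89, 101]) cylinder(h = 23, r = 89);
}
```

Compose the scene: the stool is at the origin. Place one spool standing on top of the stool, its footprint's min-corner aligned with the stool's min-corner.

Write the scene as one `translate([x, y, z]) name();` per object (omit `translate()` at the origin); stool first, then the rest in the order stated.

stool();
translate([0, 0, 422]) spool();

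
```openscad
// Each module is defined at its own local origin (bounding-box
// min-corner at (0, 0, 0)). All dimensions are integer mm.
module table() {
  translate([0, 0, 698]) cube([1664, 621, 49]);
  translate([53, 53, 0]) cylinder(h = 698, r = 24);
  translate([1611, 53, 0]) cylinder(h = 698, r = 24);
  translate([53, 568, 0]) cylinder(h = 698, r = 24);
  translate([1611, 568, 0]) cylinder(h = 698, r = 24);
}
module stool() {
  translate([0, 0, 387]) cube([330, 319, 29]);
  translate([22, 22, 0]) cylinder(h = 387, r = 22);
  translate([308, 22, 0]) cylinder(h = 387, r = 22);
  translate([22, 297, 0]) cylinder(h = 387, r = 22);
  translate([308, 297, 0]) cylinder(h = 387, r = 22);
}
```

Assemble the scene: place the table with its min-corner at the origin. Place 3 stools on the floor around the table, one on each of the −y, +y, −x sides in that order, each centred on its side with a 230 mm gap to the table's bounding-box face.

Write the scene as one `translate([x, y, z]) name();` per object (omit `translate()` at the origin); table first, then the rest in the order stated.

table();
translate([667, -549, 0]) stool();
translate([667, 851, 0]) stool();
translate([-560, 151, 0]) stool();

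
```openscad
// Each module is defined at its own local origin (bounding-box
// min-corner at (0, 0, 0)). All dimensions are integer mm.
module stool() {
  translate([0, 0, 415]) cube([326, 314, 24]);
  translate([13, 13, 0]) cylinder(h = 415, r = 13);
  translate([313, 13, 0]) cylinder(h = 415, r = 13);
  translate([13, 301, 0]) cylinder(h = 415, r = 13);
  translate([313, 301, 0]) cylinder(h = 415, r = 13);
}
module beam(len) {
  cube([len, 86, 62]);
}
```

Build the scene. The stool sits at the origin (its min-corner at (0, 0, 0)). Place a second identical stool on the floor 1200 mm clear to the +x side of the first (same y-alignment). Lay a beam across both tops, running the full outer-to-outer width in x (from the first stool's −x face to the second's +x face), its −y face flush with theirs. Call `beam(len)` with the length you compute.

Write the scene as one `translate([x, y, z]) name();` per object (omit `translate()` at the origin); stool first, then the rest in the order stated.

stool();
translate([1526, 0, 0]) stool();
translate([0, 0, 439]) beam(1852);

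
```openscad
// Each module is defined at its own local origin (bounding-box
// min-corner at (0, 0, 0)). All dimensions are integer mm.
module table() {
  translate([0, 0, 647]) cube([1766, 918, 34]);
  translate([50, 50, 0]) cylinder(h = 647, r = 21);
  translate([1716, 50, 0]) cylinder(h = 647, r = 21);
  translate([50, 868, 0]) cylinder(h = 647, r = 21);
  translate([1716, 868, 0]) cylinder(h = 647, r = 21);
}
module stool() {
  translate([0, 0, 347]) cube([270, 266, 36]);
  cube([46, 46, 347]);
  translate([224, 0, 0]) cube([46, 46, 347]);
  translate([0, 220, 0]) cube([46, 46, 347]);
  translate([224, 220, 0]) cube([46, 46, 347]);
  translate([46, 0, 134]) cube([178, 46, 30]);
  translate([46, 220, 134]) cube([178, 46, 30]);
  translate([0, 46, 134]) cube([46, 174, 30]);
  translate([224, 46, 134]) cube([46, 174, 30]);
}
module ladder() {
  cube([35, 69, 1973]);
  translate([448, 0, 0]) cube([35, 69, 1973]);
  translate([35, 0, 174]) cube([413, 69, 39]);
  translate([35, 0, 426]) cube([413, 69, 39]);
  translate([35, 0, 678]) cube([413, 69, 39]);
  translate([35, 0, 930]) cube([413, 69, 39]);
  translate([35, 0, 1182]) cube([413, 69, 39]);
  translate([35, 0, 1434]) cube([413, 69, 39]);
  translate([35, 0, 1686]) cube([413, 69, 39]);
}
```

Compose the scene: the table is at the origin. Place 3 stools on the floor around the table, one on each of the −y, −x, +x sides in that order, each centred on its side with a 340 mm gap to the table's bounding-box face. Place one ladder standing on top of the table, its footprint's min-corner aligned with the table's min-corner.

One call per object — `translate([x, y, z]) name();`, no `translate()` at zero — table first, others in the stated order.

table();
translate([748, -606, 0]) stool();
translate([-610, 326, 0]) stool();
translate([2106, 326, 0]) stool();
translate([0, 0, 681]) ladder();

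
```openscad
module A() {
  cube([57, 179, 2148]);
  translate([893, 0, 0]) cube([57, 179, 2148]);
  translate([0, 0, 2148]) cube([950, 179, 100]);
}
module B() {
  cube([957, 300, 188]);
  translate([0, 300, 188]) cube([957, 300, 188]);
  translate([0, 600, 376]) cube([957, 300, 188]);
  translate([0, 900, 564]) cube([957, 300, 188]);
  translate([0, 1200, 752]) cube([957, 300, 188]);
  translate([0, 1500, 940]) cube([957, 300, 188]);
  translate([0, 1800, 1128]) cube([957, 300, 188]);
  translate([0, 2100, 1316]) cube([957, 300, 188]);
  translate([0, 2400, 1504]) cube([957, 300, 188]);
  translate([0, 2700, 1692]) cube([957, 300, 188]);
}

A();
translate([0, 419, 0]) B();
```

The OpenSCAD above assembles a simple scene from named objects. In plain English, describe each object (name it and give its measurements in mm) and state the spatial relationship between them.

A is a door frame. The clear opening is 836 mm wide and 2148 mm high. Two 57 mm wide jambs, 179 mm deep, stand either side of the opening from the floor to the top of the opening. A 100 mm thick head sits across the top of both jambs, spanning the full outside width of the frame.

B is a straight staircase of 10 solid steps. Each step is 957 mm wide (x), 300 mm deep (y, the going) and 188 mm tall (the rise). The first step rests on the floor; each subsequent step sits one going further in +y and one rise higher in +z, directly behind and above the previous step with no overlap.

The staircase is on the floor beside the door frame on its +y side.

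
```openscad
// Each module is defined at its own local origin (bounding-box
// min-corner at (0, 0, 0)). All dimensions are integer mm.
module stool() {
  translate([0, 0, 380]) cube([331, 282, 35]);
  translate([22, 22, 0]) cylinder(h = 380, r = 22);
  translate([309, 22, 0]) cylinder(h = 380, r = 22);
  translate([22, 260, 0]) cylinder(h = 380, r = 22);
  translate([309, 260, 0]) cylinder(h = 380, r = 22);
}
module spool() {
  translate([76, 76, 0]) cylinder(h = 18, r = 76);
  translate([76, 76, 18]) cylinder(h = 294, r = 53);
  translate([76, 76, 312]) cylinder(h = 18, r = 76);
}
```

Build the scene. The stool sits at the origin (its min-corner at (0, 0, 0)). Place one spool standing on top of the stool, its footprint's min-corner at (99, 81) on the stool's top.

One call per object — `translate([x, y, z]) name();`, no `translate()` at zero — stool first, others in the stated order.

stool();
translate([99, 81, 415]) spool();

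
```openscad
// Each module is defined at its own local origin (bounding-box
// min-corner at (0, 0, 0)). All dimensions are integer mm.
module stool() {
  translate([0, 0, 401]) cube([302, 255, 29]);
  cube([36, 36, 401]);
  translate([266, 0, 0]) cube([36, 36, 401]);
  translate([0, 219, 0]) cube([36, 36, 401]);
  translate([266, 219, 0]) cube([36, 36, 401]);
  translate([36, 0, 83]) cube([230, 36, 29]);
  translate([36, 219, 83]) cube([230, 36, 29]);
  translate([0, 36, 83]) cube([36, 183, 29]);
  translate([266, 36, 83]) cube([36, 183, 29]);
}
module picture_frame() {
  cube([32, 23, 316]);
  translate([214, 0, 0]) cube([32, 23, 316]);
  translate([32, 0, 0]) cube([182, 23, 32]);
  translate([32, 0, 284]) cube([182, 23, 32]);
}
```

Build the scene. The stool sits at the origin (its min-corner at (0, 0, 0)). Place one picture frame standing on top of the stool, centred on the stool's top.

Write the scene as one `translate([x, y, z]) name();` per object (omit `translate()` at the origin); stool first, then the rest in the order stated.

stool();
translate([28, 116, 430]) picture_frame();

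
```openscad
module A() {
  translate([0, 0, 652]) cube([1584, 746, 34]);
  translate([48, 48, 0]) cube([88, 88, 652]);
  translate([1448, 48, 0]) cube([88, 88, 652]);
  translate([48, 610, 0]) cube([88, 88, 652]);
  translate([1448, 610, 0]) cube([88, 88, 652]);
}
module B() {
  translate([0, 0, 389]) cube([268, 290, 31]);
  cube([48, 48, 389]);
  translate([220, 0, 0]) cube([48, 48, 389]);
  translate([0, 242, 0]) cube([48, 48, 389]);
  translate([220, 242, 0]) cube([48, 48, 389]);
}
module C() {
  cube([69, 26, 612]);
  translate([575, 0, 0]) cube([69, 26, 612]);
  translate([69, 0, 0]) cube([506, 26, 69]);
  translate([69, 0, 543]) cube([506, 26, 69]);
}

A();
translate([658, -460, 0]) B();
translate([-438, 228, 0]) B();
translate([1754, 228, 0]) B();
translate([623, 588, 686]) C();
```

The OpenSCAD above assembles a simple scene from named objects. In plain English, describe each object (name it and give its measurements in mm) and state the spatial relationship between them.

A is a table with a 1584×746 mm rectangular top, 34 mm thick, top surface at z = 686 mm, supported by four 88×88 mm square legs, each inset 48 mm from the nearest pair of top edges, running from the floor.

B is a four-legged stool. The seat is 268×290 mm, 31 mm thick, top at z = 420 mm. It stands on four square legs, each 48×48 mm in cross-section, from z = 0 to the seat underside, each flush with a corner of the seat.

C is a rectangular picture frame lying in the x–z plane (depth along y). The opening is 506 mm wide (x) by 474 mm tall (z), surrounded by a border 69 mm wide on all four sides. The frame is 26 mm deep and is made of two full-height vertical stiles with two horizontal rails fitted between them.

Three stools sit around the table at the −y, −x, +x sides. The picture frame is on top of the table.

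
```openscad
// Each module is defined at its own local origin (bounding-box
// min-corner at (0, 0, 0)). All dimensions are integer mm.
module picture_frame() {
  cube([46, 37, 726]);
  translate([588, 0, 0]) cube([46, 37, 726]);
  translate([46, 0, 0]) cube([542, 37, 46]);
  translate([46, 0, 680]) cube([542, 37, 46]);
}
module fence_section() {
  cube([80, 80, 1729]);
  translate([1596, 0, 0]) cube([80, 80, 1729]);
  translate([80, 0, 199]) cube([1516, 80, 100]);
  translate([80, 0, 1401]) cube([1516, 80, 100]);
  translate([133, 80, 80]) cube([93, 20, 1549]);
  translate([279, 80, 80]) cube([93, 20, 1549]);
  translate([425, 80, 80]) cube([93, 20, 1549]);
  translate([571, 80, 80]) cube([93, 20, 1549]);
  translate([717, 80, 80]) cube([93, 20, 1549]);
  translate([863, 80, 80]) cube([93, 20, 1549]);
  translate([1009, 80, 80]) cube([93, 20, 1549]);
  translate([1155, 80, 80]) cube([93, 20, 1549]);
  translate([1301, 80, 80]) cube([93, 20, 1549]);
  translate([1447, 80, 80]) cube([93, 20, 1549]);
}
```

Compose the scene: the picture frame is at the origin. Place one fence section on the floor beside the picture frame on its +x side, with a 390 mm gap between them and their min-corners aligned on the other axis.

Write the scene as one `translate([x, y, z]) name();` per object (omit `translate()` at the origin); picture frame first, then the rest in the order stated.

picture_frame();
translate([1024, 0, 0]) fence_section();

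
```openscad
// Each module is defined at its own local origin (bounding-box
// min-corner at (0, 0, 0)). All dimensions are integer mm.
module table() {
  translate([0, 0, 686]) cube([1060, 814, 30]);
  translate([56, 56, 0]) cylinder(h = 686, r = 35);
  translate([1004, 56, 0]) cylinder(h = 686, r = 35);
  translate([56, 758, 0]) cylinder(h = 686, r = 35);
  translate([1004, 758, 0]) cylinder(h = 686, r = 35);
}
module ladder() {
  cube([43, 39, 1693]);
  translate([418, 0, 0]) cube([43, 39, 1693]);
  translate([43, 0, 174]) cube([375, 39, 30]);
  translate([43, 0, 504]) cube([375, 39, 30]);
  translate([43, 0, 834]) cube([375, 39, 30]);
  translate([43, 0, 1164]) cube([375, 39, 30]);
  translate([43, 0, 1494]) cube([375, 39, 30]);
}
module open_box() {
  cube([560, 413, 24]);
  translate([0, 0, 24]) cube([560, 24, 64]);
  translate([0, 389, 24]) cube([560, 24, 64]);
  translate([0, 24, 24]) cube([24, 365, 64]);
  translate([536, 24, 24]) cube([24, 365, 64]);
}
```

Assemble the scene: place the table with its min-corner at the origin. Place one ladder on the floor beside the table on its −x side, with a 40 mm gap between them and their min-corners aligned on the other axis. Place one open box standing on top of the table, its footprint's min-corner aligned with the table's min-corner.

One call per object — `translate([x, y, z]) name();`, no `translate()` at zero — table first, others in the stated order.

table();
translate([-501, 0, 0]) ladder();
translate([0, 0, 716]) open_box();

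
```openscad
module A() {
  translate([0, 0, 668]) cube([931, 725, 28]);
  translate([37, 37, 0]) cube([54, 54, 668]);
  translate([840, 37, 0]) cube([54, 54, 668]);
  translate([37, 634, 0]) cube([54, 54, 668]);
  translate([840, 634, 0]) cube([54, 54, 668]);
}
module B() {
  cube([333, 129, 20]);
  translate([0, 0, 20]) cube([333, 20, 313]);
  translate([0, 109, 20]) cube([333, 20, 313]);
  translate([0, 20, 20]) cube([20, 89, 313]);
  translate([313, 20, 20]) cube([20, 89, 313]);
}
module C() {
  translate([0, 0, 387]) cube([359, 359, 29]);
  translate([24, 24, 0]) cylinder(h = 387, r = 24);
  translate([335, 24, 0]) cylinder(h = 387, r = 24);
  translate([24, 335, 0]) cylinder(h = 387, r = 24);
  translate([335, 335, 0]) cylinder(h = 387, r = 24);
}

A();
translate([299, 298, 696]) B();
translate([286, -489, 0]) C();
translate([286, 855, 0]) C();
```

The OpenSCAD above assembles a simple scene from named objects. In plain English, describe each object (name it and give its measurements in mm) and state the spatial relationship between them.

A is a table: top 931 mm (x) × 725 mm (y), 28 mm thick, upper face at z = 696 mm, on four 54×54 mm square legs, each inset 37 mm from the nearest pair of top edges, running from z = 0 to the bottom of the top.

B is an open-topped rectangular box: outside dimensions 333×129×333 mm, with a uniform wall and base thickness of 20 mm. The base is a full 333×129 slab on the floor; four walls sit on top of the base. The front and back walls (the −y and +y sides) span the full width; the two side walls fit between them.

C is a simple wooden stool: a rectangular seat 359 mm (x) by 359 mm (y), 29 mm thick, top face at z = 416 mm, on four round legs, each 48 mm in diameter. The legs rest on z = 0, each leg's axis is inset half a diameter from the nearest pair of seat edges (so the leg's bounding box is flush with the corner).

The open box is on top of the table, centred. Two stools sit around the table at the −y, +y sides.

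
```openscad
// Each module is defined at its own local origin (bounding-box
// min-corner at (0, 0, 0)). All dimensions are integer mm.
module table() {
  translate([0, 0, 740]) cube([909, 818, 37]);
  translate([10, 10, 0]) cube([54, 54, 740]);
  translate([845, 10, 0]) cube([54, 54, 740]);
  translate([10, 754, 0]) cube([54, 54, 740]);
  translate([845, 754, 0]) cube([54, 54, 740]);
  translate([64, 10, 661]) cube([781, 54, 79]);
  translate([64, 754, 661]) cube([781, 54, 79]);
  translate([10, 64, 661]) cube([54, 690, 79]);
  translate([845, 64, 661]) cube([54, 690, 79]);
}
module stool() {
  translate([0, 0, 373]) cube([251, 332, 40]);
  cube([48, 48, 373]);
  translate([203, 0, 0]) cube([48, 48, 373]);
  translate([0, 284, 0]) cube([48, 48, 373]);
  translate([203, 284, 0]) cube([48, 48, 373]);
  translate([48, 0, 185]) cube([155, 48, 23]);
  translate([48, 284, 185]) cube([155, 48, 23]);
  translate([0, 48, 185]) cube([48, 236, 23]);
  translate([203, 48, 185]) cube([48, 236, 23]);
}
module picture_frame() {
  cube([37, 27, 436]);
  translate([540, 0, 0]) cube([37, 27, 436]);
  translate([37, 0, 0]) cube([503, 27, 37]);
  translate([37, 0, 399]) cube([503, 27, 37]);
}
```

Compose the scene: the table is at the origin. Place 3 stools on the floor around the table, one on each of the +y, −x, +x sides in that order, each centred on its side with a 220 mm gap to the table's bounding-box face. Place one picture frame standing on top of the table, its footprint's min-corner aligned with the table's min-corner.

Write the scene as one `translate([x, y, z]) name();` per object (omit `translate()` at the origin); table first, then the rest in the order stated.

table();
translate([329, 1038, 0]) stool();
translate([-471, 243, 0]) stool();
translate([1129, 243, 0]) stool();
translate([0, 0, 777]) picture_frame();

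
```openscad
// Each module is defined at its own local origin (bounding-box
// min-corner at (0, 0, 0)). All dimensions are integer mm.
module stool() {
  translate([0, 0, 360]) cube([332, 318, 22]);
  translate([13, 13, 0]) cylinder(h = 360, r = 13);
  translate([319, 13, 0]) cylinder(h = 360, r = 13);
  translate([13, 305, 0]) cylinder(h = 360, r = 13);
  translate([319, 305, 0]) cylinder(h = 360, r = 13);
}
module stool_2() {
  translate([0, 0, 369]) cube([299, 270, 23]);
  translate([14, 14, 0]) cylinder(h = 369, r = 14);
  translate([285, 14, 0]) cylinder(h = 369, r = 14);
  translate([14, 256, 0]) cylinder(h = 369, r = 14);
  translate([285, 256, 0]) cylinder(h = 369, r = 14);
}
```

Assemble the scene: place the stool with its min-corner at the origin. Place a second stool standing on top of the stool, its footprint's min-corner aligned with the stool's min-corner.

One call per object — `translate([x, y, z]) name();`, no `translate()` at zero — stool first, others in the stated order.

stool();
translate([0, 0, 382]) stool_2();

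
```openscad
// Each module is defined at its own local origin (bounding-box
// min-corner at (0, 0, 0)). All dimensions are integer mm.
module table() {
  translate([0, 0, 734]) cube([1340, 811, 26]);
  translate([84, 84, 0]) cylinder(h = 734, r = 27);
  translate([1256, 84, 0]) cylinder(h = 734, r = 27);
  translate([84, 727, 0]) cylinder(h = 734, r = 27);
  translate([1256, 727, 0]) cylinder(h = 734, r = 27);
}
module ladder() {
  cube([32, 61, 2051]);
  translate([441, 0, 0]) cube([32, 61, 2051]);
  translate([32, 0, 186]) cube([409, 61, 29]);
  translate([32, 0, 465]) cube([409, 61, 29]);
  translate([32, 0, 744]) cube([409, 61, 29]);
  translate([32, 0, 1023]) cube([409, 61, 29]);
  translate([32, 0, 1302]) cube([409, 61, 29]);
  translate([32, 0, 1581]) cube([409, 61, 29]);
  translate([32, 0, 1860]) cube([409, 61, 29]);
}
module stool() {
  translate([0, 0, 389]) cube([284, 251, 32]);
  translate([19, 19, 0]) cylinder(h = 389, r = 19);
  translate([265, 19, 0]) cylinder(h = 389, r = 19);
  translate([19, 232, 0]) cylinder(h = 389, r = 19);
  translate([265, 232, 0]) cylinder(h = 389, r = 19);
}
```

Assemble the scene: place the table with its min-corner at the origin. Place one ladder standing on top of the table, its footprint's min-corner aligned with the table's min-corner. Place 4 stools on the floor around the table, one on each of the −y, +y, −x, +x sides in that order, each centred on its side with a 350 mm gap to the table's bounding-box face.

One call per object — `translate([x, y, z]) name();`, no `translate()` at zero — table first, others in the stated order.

table();
translate([0, 0, 760]) ladder();
translate([528, -601, 0]) stool();
translate([528, 1161, 0]) stool();
translate([-634, 280, 0]) stool();
translate([1690, 280, 0]) stool();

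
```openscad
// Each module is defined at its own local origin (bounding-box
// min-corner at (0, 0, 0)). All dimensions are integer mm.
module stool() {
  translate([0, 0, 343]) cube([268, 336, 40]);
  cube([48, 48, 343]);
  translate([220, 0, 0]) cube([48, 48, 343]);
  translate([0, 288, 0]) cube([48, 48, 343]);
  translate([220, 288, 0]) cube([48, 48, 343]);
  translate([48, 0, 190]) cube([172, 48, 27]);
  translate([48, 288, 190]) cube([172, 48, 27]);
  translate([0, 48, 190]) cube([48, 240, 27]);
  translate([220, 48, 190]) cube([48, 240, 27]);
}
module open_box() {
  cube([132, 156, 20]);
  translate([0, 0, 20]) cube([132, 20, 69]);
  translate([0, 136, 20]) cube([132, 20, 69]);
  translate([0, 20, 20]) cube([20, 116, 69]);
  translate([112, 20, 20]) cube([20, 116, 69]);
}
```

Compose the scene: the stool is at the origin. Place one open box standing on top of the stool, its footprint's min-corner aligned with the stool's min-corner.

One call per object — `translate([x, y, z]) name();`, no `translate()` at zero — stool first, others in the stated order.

stool();
translate([0, 0, 383]) open_box();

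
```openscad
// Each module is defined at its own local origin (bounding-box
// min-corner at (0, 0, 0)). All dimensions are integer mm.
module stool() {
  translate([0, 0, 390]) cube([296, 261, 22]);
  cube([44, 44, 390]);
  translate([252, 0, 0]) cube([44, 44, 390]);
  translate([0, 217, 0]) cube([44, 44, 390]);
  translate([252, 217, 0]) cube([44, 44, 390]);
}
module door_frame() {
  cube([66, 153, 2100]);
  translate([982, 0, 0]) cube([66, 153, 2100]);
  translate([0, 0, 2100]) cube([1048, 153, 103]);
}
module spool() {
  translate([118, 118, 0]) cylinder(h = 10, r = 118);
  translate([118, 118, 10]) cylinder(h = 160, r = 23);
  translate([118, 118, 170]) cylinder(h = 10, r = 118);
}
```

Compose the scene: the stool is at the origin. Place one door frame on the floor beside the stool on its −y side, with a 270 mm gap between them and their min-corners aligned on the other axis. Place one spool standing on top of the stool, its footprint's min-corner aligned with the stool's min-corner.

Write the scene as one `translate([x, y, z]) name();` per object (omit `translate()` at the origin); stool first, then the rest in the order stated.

stool();
translate([0, -423, 0]) door_frame();
translate([0, 0, 412]) spool();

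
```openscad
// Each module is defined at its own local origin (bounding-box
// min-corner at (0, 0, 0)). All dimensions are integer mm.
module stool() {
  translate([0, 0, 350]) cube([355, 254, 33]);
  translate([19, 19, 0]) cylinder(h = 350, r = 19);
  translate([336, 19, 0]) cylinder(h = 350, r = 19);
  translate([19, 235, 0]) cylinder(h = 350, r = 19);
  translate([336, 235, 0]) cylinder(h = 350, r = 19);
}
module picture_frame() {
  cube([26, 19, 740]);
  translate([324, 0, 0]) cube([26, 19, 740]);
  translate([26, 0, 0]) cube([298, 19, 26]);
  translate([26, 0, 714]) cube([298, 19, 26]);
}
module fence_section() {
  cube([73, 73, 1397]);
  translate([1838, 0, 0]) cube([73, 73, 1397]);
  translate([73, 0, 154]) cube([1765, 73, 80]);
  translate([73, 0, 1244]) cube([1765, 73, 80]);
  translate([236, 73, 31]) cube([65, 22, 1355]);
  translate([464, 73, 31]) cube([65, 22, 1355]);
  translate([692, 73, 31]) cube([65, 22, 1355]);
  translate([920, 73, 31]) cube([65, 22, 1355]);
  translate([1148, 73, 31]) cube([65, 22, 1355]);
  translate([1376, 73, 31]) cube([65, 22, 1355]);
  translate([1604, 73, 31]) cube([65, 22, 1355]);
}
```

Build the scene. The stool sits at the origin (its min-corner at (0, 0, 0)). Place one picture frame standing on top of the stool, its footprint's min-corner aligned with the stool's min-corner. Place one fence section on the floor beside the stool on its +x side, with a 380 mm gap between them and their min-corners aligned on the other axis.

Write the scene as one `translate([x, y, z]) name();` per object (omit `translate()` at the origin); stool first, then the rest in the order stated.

stool();
translate([0, 0, 383]) picture_frame();
translate([735, 0, 0]) fence_section();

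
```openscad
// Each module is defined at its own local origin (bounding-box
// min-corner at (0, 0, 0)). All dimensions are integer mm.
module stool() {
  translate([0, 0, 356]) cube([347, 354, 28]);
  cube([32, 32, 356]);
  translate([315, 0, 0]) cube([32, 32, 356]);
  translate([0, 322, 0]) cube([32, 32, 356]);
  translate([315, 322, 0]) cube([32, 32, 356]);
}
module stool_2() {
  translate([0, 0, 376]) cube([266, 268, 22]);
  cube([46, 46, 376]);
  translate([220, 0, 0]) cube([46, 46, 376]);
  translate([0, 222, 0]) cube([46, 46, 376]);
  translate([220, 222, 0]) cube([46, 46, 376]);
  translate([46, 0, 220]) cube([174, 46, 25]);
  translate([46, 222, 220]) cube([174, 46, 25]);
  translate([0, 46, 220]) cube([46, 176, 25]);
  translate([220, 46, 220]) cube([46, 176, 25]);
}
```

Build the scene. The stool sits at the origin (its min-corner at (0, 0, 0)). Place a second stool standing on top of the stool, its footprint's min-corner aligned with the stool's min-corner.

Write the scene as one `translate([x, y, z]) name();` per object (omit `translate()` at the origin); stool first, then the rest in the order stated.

stool();
translate([0, 0, 384]) stool_2();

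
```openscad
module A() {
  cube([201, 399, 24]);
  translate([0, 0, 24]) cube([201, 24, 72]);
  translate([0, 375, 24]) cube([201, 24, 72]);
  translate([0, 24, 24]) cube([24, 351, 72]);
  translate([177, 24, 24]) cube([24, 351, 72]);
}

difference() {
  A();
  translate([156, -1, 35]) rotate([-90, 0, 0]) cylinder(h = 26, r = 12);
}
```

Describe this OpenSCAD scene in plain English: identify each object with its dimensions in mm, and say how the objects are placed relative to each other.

A is an open-topped rectangular box: outside dimensions 201×399×96 mm, with a uniform wall and base thickness of 24 mm. The base is a full 201×399 slab on the floor; four walls sit on top of the base. The front and back walls (the −y and +y sides) span the full width; the two side walls fit between them.

The open box has a circular hole of radius 12 mm through its front wall, centred at (x = 156, z = 35).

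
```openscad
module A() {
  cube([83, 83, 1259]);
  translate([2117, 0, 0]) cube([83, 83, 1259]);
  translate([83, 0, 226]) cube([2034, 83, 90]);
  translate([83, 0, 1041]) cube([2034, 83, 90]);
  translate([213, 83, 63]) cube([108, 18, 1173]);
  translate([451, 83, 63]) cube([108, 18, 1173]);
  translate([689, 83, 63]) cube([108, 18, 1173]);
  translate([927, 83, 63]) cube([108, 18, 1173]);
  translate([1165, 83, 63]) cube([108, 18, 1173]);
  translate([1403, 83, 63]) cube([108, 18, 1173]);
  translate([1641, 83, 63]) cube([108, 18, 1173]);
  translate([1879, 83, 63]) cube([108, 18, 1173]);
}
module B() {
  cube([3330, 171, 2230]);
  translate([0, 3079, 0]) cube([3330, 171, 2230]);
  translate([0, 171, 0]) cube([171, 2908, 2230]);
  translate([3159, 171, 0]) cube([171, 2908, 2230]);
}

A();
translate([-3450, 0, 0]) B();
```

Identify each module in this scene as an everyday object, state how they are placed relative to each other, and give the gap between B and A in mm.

The house frame's nearest face is 120 mm from the fence section's −x face.

A is a fence section. B is a house frame. The house frame is on the floor beside the fence section on its −x side. The gap between the house frame and the fence section is 120 mm.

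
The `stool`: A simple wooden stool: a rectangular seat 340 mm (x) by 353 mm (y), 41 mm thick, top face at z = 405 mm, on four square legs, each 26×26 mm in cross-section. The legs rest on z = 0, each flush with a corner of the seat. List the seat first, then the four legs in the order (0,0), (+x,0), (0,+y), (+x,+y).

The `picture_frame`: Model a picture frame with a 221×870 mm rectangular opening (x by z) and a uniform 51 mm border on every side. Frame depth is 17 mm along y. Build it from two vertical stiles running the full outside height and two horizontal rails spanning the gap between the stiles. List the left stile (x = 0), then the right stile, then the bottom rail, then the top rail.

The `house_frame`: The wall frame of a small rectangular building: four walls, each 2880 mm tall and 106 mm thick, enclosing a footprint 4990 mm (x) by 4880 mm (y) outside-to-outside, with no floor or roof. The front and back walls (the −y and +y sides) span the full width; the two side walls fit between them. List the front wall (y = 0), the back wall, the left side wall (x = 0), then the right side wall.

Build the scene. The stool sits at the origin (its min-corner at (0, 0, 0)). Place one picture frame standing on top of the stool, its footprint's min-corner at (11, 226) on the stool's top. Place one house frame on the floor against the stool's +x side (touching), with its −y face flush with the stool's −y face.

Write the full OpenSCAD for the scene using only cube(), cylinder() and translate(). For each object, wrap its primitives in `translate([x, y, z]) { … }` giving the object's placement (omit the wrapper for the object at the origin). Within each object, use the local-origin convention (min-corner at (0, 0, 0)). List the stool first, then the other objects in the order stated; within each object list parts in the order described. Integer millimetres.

translate([0, 0, 364]) cube([340, 353, 41]);
cube([26, 26, 364]);
translate([314, 0, 0]) cube([26, 26, 364]);
translate([0, 327, 0]) cube([26, 26, 364]);
translate([314, 327, 0]) cube([26, 26, 364]);
translate([11, 226, 405]) {
  cube([51, 17, 972]);
  translate([272, 0, 0]) cube([51, 17, 972]);
  translate([51, 0, 0]) cube([221, 17, 51]);
  translate([51, 0, 921]) cube([221, 17, 51]);
}
translate([340, 0, 0]) {
  cube([4990, 106, 2880]);
  translate([0, 4774, 0]) cube([4990, 106, 2880]);
  translate([0, 106, 0]) cube([106, 4668, 2880]);
  translate([4884, 106, 0]) cube([106, 4668, 2880]);
}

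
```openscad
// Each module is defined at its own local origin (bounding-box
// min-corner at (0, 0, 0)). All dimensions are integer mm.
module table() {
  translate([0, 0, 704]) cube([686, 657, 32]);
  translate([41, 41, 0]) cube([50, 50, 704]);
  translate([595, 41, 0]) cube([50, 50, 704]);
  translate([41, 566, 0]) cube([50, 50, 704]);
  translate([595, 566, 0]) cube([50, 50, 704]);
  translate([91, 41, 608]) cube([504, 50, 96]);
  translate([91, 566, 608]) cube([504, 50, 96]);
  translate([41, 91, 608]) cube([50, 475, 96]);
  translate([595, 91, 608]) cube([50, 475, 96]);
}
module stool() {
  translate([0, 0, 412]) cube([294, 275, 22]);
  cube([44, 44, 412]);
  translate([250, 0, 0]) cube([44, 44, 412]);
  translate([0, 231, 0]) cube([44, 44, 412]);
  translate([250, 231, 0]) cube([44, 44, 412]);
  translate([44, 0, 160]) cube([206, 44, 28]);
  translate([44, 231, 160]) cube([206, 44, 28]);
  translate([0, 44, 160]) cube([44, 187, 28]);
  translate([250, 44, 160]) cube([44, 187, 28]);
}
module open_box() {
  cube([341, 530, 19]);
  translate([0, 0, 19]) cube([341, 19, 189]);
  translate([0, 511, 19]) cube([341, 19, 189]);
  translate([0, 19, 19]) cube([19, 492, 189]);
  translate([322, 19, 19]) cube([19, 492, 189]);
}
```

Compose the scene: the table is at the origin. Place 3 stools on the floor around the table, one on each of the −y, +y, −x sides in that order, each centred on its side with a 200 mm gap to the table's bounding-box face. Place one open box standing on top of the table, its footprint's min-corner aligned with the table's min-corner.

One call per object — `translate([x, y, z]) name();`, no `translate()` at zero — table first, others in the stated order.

table();
translate([196, -475, 0]) stool();
translate([196, 857, 0]) stool();
translate([-494, 191, 0]) stool();
translate([0, 0, 736]) open_box();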